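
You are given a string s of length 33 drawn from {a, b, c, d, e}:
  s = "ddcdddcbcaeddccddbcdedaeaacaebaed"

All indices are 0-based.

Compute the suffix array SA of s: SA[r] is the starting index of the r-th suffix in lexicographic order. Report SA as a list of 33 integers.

sorted suffixes:
  #0 SA[0]=24  'aacaebaed'
  #1 SA[1]=25  'acaebaed'
  #2 SA[2]=22  'aeaacaebaed'
  #3 SA[3]=27  'aebaed'
  #4 SA[4]=30  'aed'
  #5 SA[5]=9  'aeddccddbcdedaeaacaebaed'
  #6 SA[6]=29  'baed'
  #7 SA[7]=7  'bcaeddccddbcdedaeaacaebaed'
  #8 SA[8]=17  'bcdedaeaacaebaed'
  #9 SA[9]=26  'caebaed'
  #10 SA[10]=8  'caeddccddbcdedaeaacaebaed'
  #11 SA[11]=6  'cbcaeddccddbcdedaeaacaebaed'
  #12 SA[12]=13  'ccddbcdedaeaacaebaed'
  #13 SA[13]=14  'cddbcdedaeaacaebaed'
  #14 SA[14]=2  'cdddcbcaeddccddbcdedaeaacaebaed'
  #15 SA[15]=18  'cdedaeaacaebaed'
  #16 SA[16]=32  'd'
  #17 SA[17]=21  'daeaacaebaed'
  #18 SA[18]=16  'dbcdedaeaacaebaed'
  #19 SA[19]=5  'dcbcaeddccddbcdedaeaacaebaed'
  #20 SA[20]=12  'dccddbcdedaeaacaebaed'
  #21 SA[21]=1  'dcdddcbcaeddccddbcdedaeaacaebaed'
  #22 SA[22]=15  'ddbcdedaeaacaebaed'
  #23 SA[23]=4  'ddcbcaeddccddbcdedaeaacaebaed'
  #24 SA[24]=11  'ddccddbcdedaeaacaebaed'
  #25 SA[25]=0  'ddcdddcbcaeddccddbcdedaeaacaebaed'
  #26 SA[26]=3  'dddcbcaeddccddbcdedaeaacaebaed'
  #27 SA[27]=19  'dedaeaacaebaed'
  #28 SA[28]=23  'eaacaebaed'
  #29 SA[29]=28  'ebaed'
  #30 SA[30]=31  'ed'
  #31 SA[31]=20  'edaeaacaebaed'
  #32 SA[32]=10  'eddccddbcdedaeaacaebaed'

[24, 25, 22, 27, 30, 9, 29, 7, 17, 26, 8, 6, 13, 14, 2, 18, 32, 21, 16, 5, 12, 1, 15, 4, 11, 0, 3, 19, 23, 28, 31, 20, 10]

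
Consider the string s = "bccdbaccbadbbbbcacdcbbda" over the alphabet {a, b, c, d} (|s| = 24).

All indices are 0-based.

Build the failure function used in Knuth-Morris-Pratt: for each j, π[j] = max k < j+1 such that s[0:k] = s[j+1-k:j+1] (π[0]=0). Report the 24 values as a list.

[0, 0, 0, 0, 1, 0, 0, 0, 1, 0, 0, 1, 1, 1, 1, 2, 0, 0, 0, 0, 1, 1, 0, 0]

π[0] = 0
j=1 s[j]='c': π[1]=0 (border '')
j=2 s[j]='c': π[2]=0 (border '')
j=3 s[j]='d': π[3]=0 (border '')
j=4 s[j]='b': π[4]=1 (border 'b')
j=5 s[j]='a': k: 1→0; π[5]=0 (border '')
j=6 s[j]='c': π[6]=0 (border '')
j=7 s[j]='c': π[7]=0 (border '')
j=8 s[j]='b': π[8]=1 (border 'b')
j=9 s[j]='a': k: 1→0; π[9]=0 (border '')
j=10 s[j]='d': π[10]=0 (border '')
j=11 s[j]='b': π[11]=1 (border 'b')
j=12 s[j]='b': k: 1→0; π[12]=1 (border 'b')
j=13 s[j]='b': k: 1→0; π[13]=1 (border 'b')
j=14 s[j]='b': k: 1→0; π[14]=1 (border 'b')
j=15 s[j]='c': π[15]=2 (border 'bc')
j=16 s[j]='a': k: 2→0; π[16]=0 (border '')
j=17 s[j]='c': π[17]=0 (border '')
j=18 s[j]='d': π[18]=0 (border '')
j=19 s[j]='c': π[19]=0 (border '')
j=20 s[j]='b': π[20]=1 (border 'b')
j=21 s[j]='b': k: 1→0; π[21]=1 (border 'b')
j=22 s[j]='d': k: 1→0; π[22]=0 (border '')
j=23 s[j]='a': π[23]=0 (border '')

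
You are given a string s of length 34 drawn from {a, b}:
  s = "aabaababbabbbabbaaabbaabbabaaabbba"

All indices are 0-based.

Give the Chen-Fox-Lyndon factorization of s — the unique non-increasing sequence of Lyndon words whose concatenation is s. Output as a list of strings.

emit factor 1: 'aabaababbabbbabb' (i=0, period=16)
emit factor 2: 'aaabbaabbabaaabbb' (i=16, period=17)
emit factor 3: 'a' (i=33, period=1)

["aabaababbabbbabb", "aaabbaabbabaaabbb", "a"]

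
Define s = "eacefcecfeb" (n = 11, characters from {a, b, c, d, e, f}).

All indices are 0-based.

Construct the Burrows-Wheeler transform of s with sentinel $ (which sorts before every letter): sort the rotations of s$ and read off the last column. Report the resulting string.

rank  rotation      last
    0  $eacefcecfeb  b
    1  acefcecfeb$e  e
    2  b$eacefcecfe  e
    3  cecfeb$eacef  f
    4  cefcecfeb$ea  a
    5  cfeb$eacefce  e
    6  eacefcecfeb$  $
    7  eb$eacefcecf  f
    8  ecfeb$eacefc  c
    9  efcecfeb$eac  c
   10  fcecfeb$eace  e
   11  feb$eacefcec  c

beefae$fccec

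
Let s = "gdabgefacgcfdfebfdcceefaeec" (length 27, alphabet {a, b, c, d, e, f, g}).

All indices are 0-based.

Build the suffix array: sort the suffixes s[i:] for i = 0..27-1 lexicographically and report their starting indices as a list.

[2, 7, 23, 15, 3, 26, 18, 19, 10, 8, 1, 17, 12, 14, 25, 24, 20, 5, 21, 6, 22, 16, 11, 13, 9, 0, 4]

rank | idx | suffix
   0 |   2 | abgefacgcfdfebfdcceefaeec
   1 |   7 | acgcfdfebfdcceefaeec
   2 |  23 | aeec
   3 |  15 | bfdcceefaeec
   4 |   3 | bgefacgcfdfebfdcceefaeec
   5 |  26 | c
   6 |  18 | cceefaeec
   7 |  19 | ceefaeec
   8 |  10 | cfdfebfdcceefaeec
   9 |   8 | cgcfdfebfdcceefaeec
  10 |   1 | dabgefacgcfdfebfdcceefaeec
  11 |  17 | dcceefaeec
  12 |  12 | dfebfdcceefaeec
  13 |  14 | ebfdcceefaeec
  14 |  25 | ec
  15 |  24 | eec
  16 |  20 | eefaeec
  17 |   5 | efacgcfdfebfdcceefaeec
  18 |  21 | efaeec
  19 |   6 | facgcfdfebfdcceefaeec
  20 |  22 | faeec
  21 |  16 | fdcceefaeec
  22 |  11 | fdfebfdcceefaeec
  23 |  13 | febfdcceefaeec
  24 |   9 | gcfdfebfdcceefaeec
  25 |   0 | gdabgefacgcfdfebfdcceefaeec
  26 |   4 | gefacgcfdfebfdcceefaeec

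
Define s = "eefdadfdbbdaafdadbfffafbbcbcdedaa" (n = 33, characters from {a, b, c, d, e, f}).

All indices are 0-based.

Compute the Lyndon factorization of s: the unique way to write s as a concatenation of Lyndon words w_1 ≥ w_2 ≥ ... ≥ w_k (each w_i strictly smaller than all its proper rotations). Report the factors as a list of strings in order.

["eef", "d", "adfdbbd", "aafdadbfffafbbcbcded", "a", "a"]

emit factor 1: 'eef' (i=0, period=3)
emit factor 2: 'd' (i=3, period=1)
emit factor 3: 'adfdbbd' (i=4, period=7)
emit factor 4: 'aafdadbfffafbbcbcded' (i=11, period=20)
emit factor 5: 'a' (i=31, period=1)
emit factor 6: 'a' (i=32, period=1)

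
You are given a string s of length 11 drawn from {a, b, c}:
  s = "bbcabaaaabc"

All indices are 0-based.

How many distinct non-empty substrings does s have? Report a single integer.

rank | idx | suffix
   0 |   5 | aaaabc
   1 |   6 | aaabc
   2 |   7 | aabc
   3 |   3 | abaaaabc
   4 |   8 | abc
   5 |   4 | baaaabc
   6 |   0 | bbcabaaaabc
   7 |   9 | bc
   8 |   1 | bcabaaaabc
   9 |  10 | c
  10 |   2 | cabaaaabc

SA = [5, 6, 7, 3, 8, 4, 0, 9, 1, 10, 2]
[i] adj suffixes → lcp
  [1] 5/6 → 3 ('aaa')
  [2] 6/7 → 2 ('aa')
  [3] 7/3 → 1 ('a')
  [4] 3/8 → 2 ('ab')
  [5] 8/4 → 0 ('')
  [6] 4/0 → 1 ('b')
  [7] 0/9 → 1 ('b')
  [8] 9/1 → 2 ('bc')
  [9] 1/10 → 0 ('')
  [10] 10/2 → 1 ('c')

n(n+1)/2 = 11·12/2 = 66
Σ LCP = 0 + 3 + 2 + 1 + 2 + 0 + 1 + 1 + 2 + 0 + 1 = 13
distinct = 66 − 13 = 53

53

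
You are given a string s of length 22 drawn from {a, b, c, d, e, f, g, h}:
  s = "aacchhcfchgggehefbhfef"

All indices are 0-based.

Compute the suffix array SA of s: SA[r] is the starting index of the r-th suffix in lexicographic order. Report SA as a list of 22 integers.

[0, 1, 17, 2, 6, 8, 3, 20, 15, 13, 21, 16, 7, 19, 12, 11, 10, 5, 14, 18, 9, 4]

rank→(start, suffix):
  0 → (0, 'aacchhcfchgggehefbhfef')
  1 → (1, 'acchhcfchgggehefbhfef')
  2 → (17, 'bhfef')
  3 → (2, 'cchhcfchgggehefbhfef')
  4 → (6, 'cfchgggehefbhfef')
  5 → (8, 'chgggehefbhfef')
  6 → (3, 'chhcfchgggehefbhfef')
  7 → (20, 'ef')
  8 → (15, 'efbhfef')
  9 → (13, 'ehefbhfef')
  10 → (21, 'f')
  11 → (16, 'fbhfef')
  12 → (7, 'fchgggehefbhfef')
  13 → (19, 'fef')
  14 → (12, 'gehefbhfef')
  15 → (11, 'ggehefbhfef')
  16 → (10, 'gggehefbhfef')
  17 → (5, 'hcfchgggehefbhfef')
  18 → (14, 'hefbhfef')
  19 → (18, 'hfef')
  20 → (9, 'hgggehefbhfef')
  21 → (4, 'hhcfchgggehefbhfef')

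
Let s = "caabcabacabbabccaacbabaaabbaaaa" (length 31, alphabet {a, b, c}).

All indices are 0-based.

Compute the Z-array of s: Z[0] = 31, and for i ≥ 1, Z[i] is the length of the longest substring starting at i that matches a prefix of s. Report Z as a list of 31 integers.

Z[0]=31
i=1: i≥r, start 0; Z[1]=0
i=2: i≥r, start 0; Z[2]=0
i=3: i≥r, start 0; Z[3]=0
i=4: i≥r, start 0; Z[4]=2 grow→box=[4,6)
i=5: min(r-i=1, Z[1]=0)=0; Z[5]=0
i=6: i≥r, start 0; Z[6]=0
i=7: i≥r, start 0; Z[7]=0
i=8: i≥r, start 0; Z[8]=2 grow→box=[8,10)
i=9: min(r-i=1, Z[1]=0)=0; Z[9]=0
i=10: i≥r, start 0; Z[10]=0
i=11: i≥r, start 0; Z[11]=0
i=12: i≥r, start 0; Z[12]=0
i=13: i≥r, start 0; Z[13]=0
i=14: i≥r, start 0; Z[14]=1 grow→box=[14,15)
i=15: i≥r, start 0; Z[15]=3 grow→box=[15,18)
i=16: min(r-i=2, Z[1]=0)=0; Z[16]=0
i=17: min(r-i=1, Z[2]=0)=0; Z[17]=0
i=18: i≥r, start 0; Z[18]=1 grow→box=[18,19)
i=19: i≥r, start 0; Z[19]=0
i=20: i≥r, start 0; Z[20]=0
i=21: i≥r, start 0; Z[21]=0
i=22: i≥r, start 0; Z[22]=0
i=23: i≥r, start 0; Z[23]=0
i=24: i≥r, start 0; Z[24]=0
i=25: i≥r, start 0; Z[25]=0
i=26: i≥r, start 0; Z[26]=0
i=27: i≥r, start 0; Z[27]=0
i=28: i≥r, start 0; Z[28]=0
i=29: i≥r, start 0; Z[29]=0
i=30: i≥r, start 0; Z[30]=0

[31, 0, 0, 0, 2, 0, 0, 0, 2, 0, 0, 0, 0, 0, 1, 3, 0, 0, 1, 0, 0, 0, 0, 0, 0, 0, 0, 0, 0, 0, 0]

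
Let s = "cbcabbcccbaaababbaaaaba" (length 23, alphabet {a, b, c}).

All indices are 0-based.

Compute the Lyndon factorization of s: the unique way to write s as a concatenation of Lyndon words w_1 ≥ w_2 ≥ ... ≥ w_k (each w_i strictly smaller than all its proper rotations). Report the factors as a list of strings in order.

["c", "bc", "abbcccb", "aaababb", "aaaab", "a"]

emit factor 1: 'c' (i=0, period=1)
emit factor 2: 'bc' (i=1, period=2)
emit factor 3: 'abbcccb' (i=3, period=7)
emit factor 4: 'aaababb' (i=10, period=7)
emit factor 5: 'aaaab' (i=17, period=5)
emit factor 6: 'a' (i=22, period=1)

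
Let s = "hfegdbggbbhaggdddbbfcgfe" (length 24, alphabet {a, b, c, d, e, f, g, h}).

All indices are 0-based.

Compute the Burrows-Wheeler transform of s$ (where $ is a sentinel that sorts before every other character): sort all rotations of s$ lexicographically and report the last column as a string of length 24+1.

ehdgbdbfdgdgffbghgegcbab$

rank  rotation                   last
    0  $hfegdbggbbhaggdddbbfcgfe  e
    1  aggdddbbfcgfe$hfegdbggbbh  h
    2  bbfcgfe$hfegdbggbbhaggddd  d
    3  bbhaggdddbbfcgfe$hfegdbgg  g
    4  bfcgfe$hfegdbggbbhaggdddb  b
    5  bggbbhaggdddbbfcgfe$hfegd  d
    6  bhaggdddbbfcgfe$hfegdbggb  b
    7  cgfe$hfegdbggbbhaggdddbbf  f
    8  dbbfcgfe$hfegdbggbbhaggdd  d
    9  dbggbbhaggdddbbfcgfe$hfeg  g
   10  ddbbfcgfe$hfegdbggbbhaggd  d
   11  dddbbfcgfe$hfegdbggbbhagg  g
   12  e$hfegdbggbbhaggdddbbfcgf  f
   13  egdbggbbhaggdddbbfcgfe$hf  f
   14  fcgfe$hfegdbggbbhaggdddbb  b
   15  fe$hfegdbggbbhaggdddbbfcg  g
   16  fegdbggbbhaggdddbbfcgfe$h  h
   17  gbbhaggdddbbfcgfe$hfegdbg  g
   18  gdbggbbhaggdddbbfcgfe$hfe  e
   19  gdddbbfcgfe$hfegdbggbbhag  g
   20  gfe$hfegdbggbbhaggdddbbfc  c
   21  ggbbhaggdddbbfcgfe$hfegdb  b
   22  ggdddbbfcgfe$hfegdbggbbha  a
   23  haggdddbbfcgfe$hfegdbggbb  b
   24  hfegdbggbbhaggdddbbfcgfe$  $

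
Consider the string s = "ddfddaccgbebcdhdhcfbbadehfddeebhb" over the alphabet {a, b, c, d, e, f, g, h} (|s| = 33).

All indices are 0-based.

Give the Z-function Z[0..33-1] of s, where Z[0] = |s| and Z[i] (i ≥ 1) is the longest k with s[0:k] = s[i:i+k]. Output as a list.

[33, 1, 0, 2, 1, 0, 0, 0, 0, 0, 0, 0, 0, 1, 0, 1, 0, 0, 0, 0, 0, 0, 1, 0, 0, 0, 2, 1, 0, 0, 0, 0, 0]

Z[0]=33
i=1: fresh scan; Z[1]=1 extend→box=[1,2)
i=2: fresh scan; Z[2]=0
i=3: fresh scan; Z[3]=2 extend→box=[3,5)
i=4: min(r-i=1, Z[1]=1)=1; Z[4]=1
i=5: fresh scan; Z[5]=0
i=6: fresh scan; Z[6]=0
i=7: fresh scan; Z[7]=0
i=8: fresh scan; Z[8]=0
i=9: fresh scan; Z[9]=0
i=10: fresh scan; Z[10]=0
i=11: fresh scan; Z[11]=0
i=12: fresh scan; Z[12]=0
i=13: fresh scan; Z[13]=1 extend→box=[13,14)
i=14: fresh scan; Z[14]=0
i=15: fresh scan; Z[15]=1 extend→box=[15,16)
i=16: fresh scan; Z[16]=0
i=17: fresh scan; Z[17]=0
i=18: fresh scan; Z[18]=0
i=19: fresh scan; Z[19]=0
i=20: fresh scan; Z[20]=0
i=21: fresh scan; Z[21]=0
i=22: fresh scan; Z[22]=1 extend→box=[22,23)
i=23: fresh scan; Z[23]=0
i=24: fresh scan; Z[24]=0
i=25: fresh scan; Z[25]=0
i=26: fresh scan; Z[26]=2 extend→box=[26,28)
i=27: min(r-i=1, Z[1]=1)=1; Z[27]=1
i=28: fresh scan; Z[28]=0
i=29: fresh scan; Z[29]=0
i=30: fresh scan; Z[30]=0
i=31: fresh scan; Z[31]=0
i=32: fresh scan; Z[32]=0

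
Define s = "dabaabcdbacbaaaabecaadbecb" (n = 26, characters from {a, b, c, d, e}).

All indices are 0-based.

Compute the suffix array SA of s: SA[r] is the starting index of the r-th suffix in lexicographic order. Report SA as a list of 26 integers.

rank | idx | suffix
   0 |  12 | aaaabecaadbecb
   1 |  13 | aaabecaadbecb
   2 |   3 | aabcdbacbaaaabecaadbecb
   3 |  14 | aabecaadbecb
   4 |  19 | aadbecb
   5 |   1 | abaabcdbacbaaaabecaadbecb
   6 |   4 | abcdbacbaaaabecaadbecb
   7 |  15 | abecaadbecb
   8 |   9 | acbaaaabecaadbecb
   9 |  20 | adbecb
  10 |  25 | b
  11 |  11 | baaaabecaadbecb
  12 |   2 | baabcdbacbaaaabecaadbecb
  13 |   8 | bacbaaaabecaadbecb
  14 |   5 | bcdbacbaaaabecaadbecb
  15 |  16 | becaadbecb
  16 |  22 | becb
  17 |  18 | caadbecb
  18 |  24 | cb
  19 |  10 | cbaaaabecaadbecb
  20 |   6 | cdbacbaaaabecaadbecb
  21 |   0 | dabaabcdbacbaaaabecaadbecb
  22 |   7 | dbacbaaaabecaadbecb
  23 |  21 | dbecb
  24 |  17 | ecaadbecb
  25 |  23 | ecb

[12, 13, 3, 14, 19, 1, 4, 15, 9, 20, 25, 11, 2, 8, 5, 16, 22, 18, 24, 10, 6, 0, 7, 21, 17, 23]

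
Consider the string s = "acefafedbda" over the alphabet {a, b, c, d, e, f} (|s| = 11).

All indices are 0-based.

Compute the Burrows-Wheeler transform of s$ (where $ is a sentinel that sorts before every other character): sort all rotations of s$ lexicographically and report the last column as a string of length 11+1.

ad$fdabefcea

rank  rotation      last
    0  $acefafedbda  a
    1  a$acefafedbd  d
    2  acefafedbda$  $
    3  afedbda$acef  f
    4  bda$acefafed  d
    5  cefafedbda$a  a
    6  da$acefafedb  b
    7  dbda$acefafe  e
    8  edbda$acefaf  f
    9  efafedbda$ac  c
   10  fafedbda$ace  e
   11  fedbda$acefa  a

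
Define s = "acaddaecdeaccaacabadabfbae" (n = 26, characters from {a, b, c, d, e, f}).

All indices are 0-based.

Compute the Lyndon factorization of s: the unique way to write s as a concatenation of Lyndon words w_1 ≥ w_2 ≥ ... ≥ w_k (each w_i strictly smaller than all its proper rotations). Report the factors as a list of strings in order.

["acaddaecdeacc", "aacabadabfbae"]

emit factor 1: 'acaddaecdeacc' (i=0, period=13)
emit factor 2: 'aacabadabfbae' (i=13, period=13)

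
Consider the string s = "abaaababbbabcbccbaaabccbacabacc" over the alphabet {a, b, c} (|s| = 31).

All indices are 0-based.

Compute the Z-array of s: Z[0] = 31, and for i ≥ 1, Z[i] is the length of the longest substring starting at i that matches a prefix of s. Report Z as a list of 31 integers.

[31, 0, 1, 1, 3, 0, 2, 0, 0, 0, 2, 0, 0, 0, 0, 0, 0, 1, 1, 2, 0, 0, 0, 0, 1, 0, 3, 0, 1, 0, 0]

Z[0]=31
i=1: i≥r, start 0; Z[1]=0
i=2: i≥r, start 0; Z[2]=1 grow→box=[2,3)
i=3: i≥r, start 0; Z[3]=1 grow→box=[3,4)
i=4: i≥r, start 0; Z[4]=3 grow→box=[4,7)
i=5: min(r-i=2, Z[1]=0)=0; Z[5]=0
i=6: min(r-i=1, Z[2]=1)=1; Z[6]=2 grow→box=[6,8)
i=7: min(r-i=1, Z[1]=0)=0; Z[7]=0
i=8: i≥r, start 0; Z[8]=0
i=9: i≥r, start 0; Z[9]=0
i=10: i≥r, start 0; Z[10]=2 grow→box=[10,12)
i=11: min(r-i=1, Z[1]=0)=0; Z[11]=0
i=12: i≥r, start 0; Z[12]=0
i=13: i≥r, start 0; Z[13]=0
i=14: i≥r, start 0; Z[14]=0
i=15: i≥r, start 0; Z[15]=0
i=16: i≥r, start 0; Z[16]=0
i=17: i≥r, start 0; Z[17]=1 grow→box=[17,18)
i=18: i≥r, start 0; Z[18]=1 grow→box=[18,19)
i=19: i≥r, start 0; Z[19]=2 grow→box=[19,21)
i=20: min(r-i=1, Z[1]=0)=0; Z[20]=0
i=21: i≥r, start 0; Z[21]=0
i=22: i≥r, start 0; Z[22]=0
i=23: i≥r, start 0; Z[23]=0
i=24: i≥r, start 0; Z[24]=1 grow→box=[24,25)
i=25: i≥r, start 0; Z[25]=0
i=26: i≥r, start 0; Z[26]=3 grow→box=[26,29)
i=27: min(r-i=2, Z[1]=0)=0; Z[27]=0
i=28: min(r-i=1, Z[2]=1)=1; Z[28]=1
i=29: i≥r, start 0; Z[29]=0
i=30: i≥r, start 0; Z[30]=0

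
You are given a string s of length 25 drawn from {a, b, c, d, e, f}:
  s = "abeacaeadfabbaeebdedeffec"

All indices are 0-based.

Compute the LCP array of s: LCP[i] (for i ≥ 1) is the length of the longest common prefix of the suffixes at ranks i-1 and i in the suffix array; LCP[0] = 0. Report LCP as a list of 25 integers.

[0, 2, 1, 1, 1, 2, 0, 1, 1, 1, 0, 1, 0, 2, 1, 0, 2, 1, 1, 1, 1, 1, 0, 1, 1]

rank | idx | suffix
   0 |  10 | abbaeebdedeffec
   1 |   0 | abeacaeadfabbaeebdedeffec
   2 |   3 | acaeadfabbaeebdedeffec
   3 |   7 | adfabbaeebdedeffec
   4 |   5 | aeadfabbaeebdedeffec
   5 |  13 | aeebdedeffec
   6 |  12 | baeebdedeffec
   7 |  11 | bbaeebdedeffec
   8 |  16 | bdedeffec
   9 |   1 | beacaeadfabbaeebdedeffec
  10 |  24 | c
  11 |   4 | caeadfabbaeebdedeffec
  12 |  17 | dedeffec
  13 |  19 | deffec
  14 |   8 | dfabbaeebdedeffec
  15 |   2 | eacaeadfabbaeebdedeffec
  16 |   6 | eadfabbaeebdedeffec
  17 |  15 | ebdedeffec
  18 |  23 | ec
  19 |  18 | edeffec
  20 |  14 | eebdedeffec
  21 |  20 | effec
  22 |   9 | fabbaeebdedeffec
  23 |  22 | fec
  24 |  21 | ffec

SA = [10, 0, 3, 7, 5, 13, 12, 11, 16, 1, 24, 4, 17, 19, 8, 2, 6, 15, 23, 18, 14, 20, 9, 22, 21]
i: (SA[i-1],SA[i]) lcp shared
  1: (10,0) 2 'ab'
  2: (0,3) 1 'a'
  3: (3,7) 1 'a'
  4: (7,5) 1 'a'
  5: (5,13) 2 'ae'
  6: (13,12) 0 ''
  7: (12,11) 1 'b'
  8: (11,16) 1 'b'
  9: (16,1) 1 'b'
  10: (1,24) 0 ''
  11: (24,4) 1 'c'
  12: (4,17) 0 ''
  13: (17,19) 2 'de'
  14: (19,8) 1 'd'
  15: (8,2) 0 ''
  16: (2,6) 2 'ea'
  17: (6,15) 1 'e'
  18: (15,23) 1 'e'
  19: (23,18) 1 'e'
  20: (18,14) 1 'e'
  21: (14,20) 1 'e'
  22: (20,9) 0 ''
  23: (9,22) 1 'f'
  24: (22,21) 1 'f'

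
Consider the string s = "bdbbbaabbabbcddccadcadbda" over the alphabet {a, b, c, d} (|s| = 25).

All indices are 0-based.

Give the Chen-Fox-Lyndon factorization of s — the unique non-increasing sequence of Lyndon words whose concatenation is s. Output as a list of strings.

["bd", "b", "b", "b", "aabbabbcddccadcadbd", "a"]

emit factor 1: 'bd' (i=0, period=2)
emit factor 2: 'b' (i=2, period=1)
emit factor 3: 'b' (i=3, period=1)
emit factor 4: 'b' (i=4, period=1)
emit factor 5: 'aabbabbcddccadcadbd' (i=5, period=19)
emit factor 6: 'a' (i=24, period=1)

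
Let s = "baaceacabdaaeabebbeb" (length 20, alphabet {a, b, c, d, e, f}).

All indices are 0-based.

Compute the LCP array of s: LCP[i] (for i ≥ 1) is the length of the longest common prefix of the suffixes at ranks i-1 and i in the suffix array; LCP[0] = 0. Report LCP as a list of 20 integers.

[0, 2, 1, 2, 1, 2, 1, 0, 1, 1, 1, 1, 3, 0, 1, 0, 0, 2, 1, 2]

rank | idx | suffix
   0 |   1 | aaceacabdaaeabebbeb
   1 |  10 | aaeabebbeb
   2 |   7 | abdaaeabebbeb
   3 |  13 | abebbeb
   4 |   5 | acabdaaeabebbeb
   5 |   2 | aceacabdaaeabebbeb
   6 |  11 | aeabebbeb
   7 |  19 | b
   8 |   0 | baaceacabdaaeabebbeb
   9 |  16 | bbeb
  10 |   8 | bdaaeabebbeb
  11 |  17 | beb
  12 |  14 | bebbeb
  13 |   6 | cabdaaeabebbeb
  14 |   3 | ceacabdaaeabebbeb
  15 |   9 | daaeabebbeb
  16 |  12 | eabebbeb
  17 |   4 | eacabdaaeabebbeb
  18 |  18 | eb
  19 |  15 | ebbeb

SA = [1, 10, 7, 13, 5, 2, 11, 19, 0, 16, 8, 17, 14, 6, 3, 9, 12, 4, 18, 15]
rank  pair      lcp
   1  s[1:],s[10:]  2  'aa'
   2  s[10:],s[7:]  1  'a'
   3  s[7:],s[13:]  2  'ab'
   4  s[13:],s[5:]  1  'a'
   5  s[5:],s[2:]  2  'ac'
   6  s[2:],s[11:]  1  'a'
   7  s[11:],s[19:]  0  ''
   8  s[19:],s[0:]  1  'b'
   9  s[0:],s[16:]  1  'b'
  10  s[16:],s[8:]  1  'b'
  11  s[8:],s[17:]  1  'b'
  12  s[17:],s[14:]  3  'beb'
  13  s[14:],s[6:]  0  ''
  14  s[6:],s[3:]  1  'c'
  15  s[3:],s[9:]  0  ''
  16  s[9:],s[12:]  0  ''
  17  s[12:],s[4:]  2  'ea'
  18  s[4:],s[18:]  1  'e'
  19  s[18:],s[15:]  2  'eb'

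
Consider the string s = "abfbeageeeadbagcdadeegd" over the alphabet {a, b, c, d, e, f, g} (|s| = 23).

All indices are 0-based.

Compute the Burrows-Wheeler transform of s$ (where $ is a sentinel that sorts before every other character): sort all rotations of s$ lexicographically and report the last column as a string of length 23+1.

rank  rotation                  last
    0  $abfbeageeeadbagcdadeegd  d
    1  abfbeageeeadbagcdadeegd$  $
    2  adbagcdadeegd$abfbeageee  e
    3  adeegd$abfbeageeeadbagcd  d
    4  agcdadeegd$abfbeageeeadb  b
    5  ageeeadbagcdadeegd$abfbe  e
    6  bagcdadeegd$abfbeageeead  d
    7  beageeeadbagcdadeegd$abf  f
    8  bfbeageeeadbagcdadeegd$a  a
    9  cdadeegd$abfbeageeeadbag  g
   10  d$abfbeageeeadbagcdadeeg  g
   11  dadeegd$abfbeageeeadbagc  c
   12  dbagcdadeegd$abfbeageeea  a
   13  deegd$abfbeageeeadbagcda  a
   14  eadbagcdadeegd$abfbeagee  e
   15  eageeeadbagcdadeegd$abfb  b
   16  eeadbagcdadeegd$abfbeage  e
   17  eeeadbagcdadeegd$abfbeag  g
   18  eegd$abfbeageeeadbagcdad  d
   19  egd$abfbeageeeadbagcdade  e
   20  fbeageeeadbagcdadeegd$ab  b
   21  gcdadeegd$abfbeageeeadba  a
   22  gd$abfbeageeeadbagcdadee  e
   23  geeeadbagcdadeegd$abfbea  a

d$edbedfaggcaaebegdebaea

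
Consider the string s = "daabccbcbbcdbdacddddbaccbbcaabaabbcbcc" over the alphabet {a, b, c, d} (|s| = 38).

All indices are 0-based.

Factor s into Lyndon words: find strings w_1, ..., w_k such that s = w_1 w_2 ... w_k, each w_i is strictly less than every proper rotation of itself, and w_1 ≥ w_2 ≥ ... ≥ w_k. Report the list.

emit factor 1: 'd' (i=0, period=1)
emit factor 2: 'aabccbcbbcdbdacddddbaccbbc' (i=1, period=26)
emit factor 3: 'aabaabbcbcc' (i=27, period=11)

["d", "aabccbcbbcdbdacddddbaccbbc", "aabaabbcbcc"]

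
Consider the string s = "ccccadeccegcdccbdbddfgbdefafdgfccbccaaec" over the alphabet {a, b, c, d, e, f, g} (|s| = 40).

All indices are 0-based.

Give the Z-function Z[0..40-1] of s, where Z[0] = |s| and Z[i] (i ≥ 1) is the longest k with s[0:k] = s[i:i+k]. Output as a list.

Z[0]=40
i=1: fresh scan; Z[1]=3 extend→box=[1,4)
i=2: min(r-i=2, Z[1]=3)=2; Z[2]=2
i=3: min(r-i=1, Z[2]=2)=1; Z[3]=1
i=4: fresh scan; Z[4]=0
i=5: fresh scan; Z[5]=0
i=6: fresh scan; Z[6]=0
i=7: fresh scan; Z[7]=2 extend→box=[7,9)
i=8: min(r-i=1, Z[1]=3)=1; Z[8]=1
i=9: fresh scan; Z[9]=0
i=10: fresh scan; Z[10]=0
i=11: fresh scan; Z[11]=1 extend→box=[11,12)
i=12: fresh scan; Z[12]=0
i=13: fresh scan; Z[13]=2 extend→box=[13,15)
i=14: min(r-i=1, Z[1]=3)=1; Z[14]=1
i=15: fresh scan; Z[15]=0
i=16: fresh scan; Z[16]=0
i=17: fresh scan; Z[17]=0
i=18: fresh scan; Z[18]=0
i=19: fresh scan; Z[19]=0
i=20: fresh scan; Z[20]=0
i=21: fresh scan; Z[21]=0
i=22: fresh scan; Z[22]=0
i=23: fresh scan; Z[23]=0
i=24: fresh scan; Z[24]=0
i=25: fresh scan; Z[25]=0
i=26: fresh scan; Z[26]=0
i=27: fresh scan; Z[27]=0
i=28: fresh scan; Z[28]=0
i=29: fresh scan; Z[29]=0
i=30: fresh scan; Z[30]=0
i=31: fresh scan; Z[31]=2 extend→box=[31,33)
i=32: min(r-i=1, Z[1]=3)=1; Z[32]=1
i=33: fresh scan; Z[33]=0
i=34: fresh scan; Z[34]=2 extend→box=[34,36)
i=35: min(r-i=1, Z[1]=3)=1; Z[35]=1
i=36: fresh scan; Z[36]=0
i=37: fresh scan; Z[37]=0
i=38: fresh scan; Z[38]=0
i=39: fresh scan; Z[39]=1 extend→box=[39,40)

[40, 3, 2, 1, 0, 0, 0, 2, 1, 0, 0, 1, 0, 2, 1, 0, 0, 0, 0, 0, 0, 0, 0, 0, 0, 0, 0, 0, 0, 0, 0, 2, 1, 0, 2, 1, 0, 0, 0, 1]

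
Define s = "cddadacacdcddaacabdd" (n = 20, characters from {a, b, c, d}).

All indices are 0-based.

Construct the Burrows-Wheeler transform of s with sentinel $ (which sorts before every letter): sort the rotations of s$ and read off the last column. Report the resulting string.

rank  rotation               last
    0  $cddadacacdcddaacabdd  d
    1  aacabdd$cddadacacdcdd  d
    2  abdd$cddadacacdcddaac  c
    3  acabdd$cddadacacdcdda  a
    4  acacdcddaacabdd$cddad  d
    5  acdcddaacabdd$cddadac  c
    6  adacacdcddaacabdd$cdd  d
    7  bdd$cddadacacdcddaaca  a
    8  cabdd$cddadacacdcddaa  a
    9  cacdcddaacabdd$cddada  a
   10  cdcddaacabdd$cddadaca  a
   11  cddaacabdd$cddadacacd  d
   12  cddadacacdcddaacabdd$  $
   13  d$cddadacacdcddaacabd  d
   14  daacabdd$cddadacacdcd  d
   15  dacacdcddaacabdd$cdda  a
   16  dadacacdcddaacabdd$cd  d
   17  dcddaacabdd$cddadacac  c
   18  dd$cddadacacdcddaacab  b
   19  ddaacabdd$cddadacacdc  c
   20  ddadacacdcddaacabdd$c  c

ddcadcdaaaad$ddadcbcc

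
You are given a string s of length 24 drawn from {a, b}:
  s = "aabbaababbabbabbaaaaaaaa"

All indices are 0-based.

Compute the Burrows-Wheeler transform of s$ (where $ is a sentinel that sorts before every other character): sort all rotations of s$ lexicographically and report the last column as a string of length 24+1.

rank  rotation                   last
    0  $aabbaababbabbabbaaaaaaaa  a
    1  a$aabbaababbabbabbaaaaaaa  a
    2  aa$aabbaababbabbabbaaaaaa  a
    3  aaa$aabbaababbabbabbaaaaa  a
    4  aaaa$aabbaababbabbabbaaaa  a
    5  aaaaa$aabbaababbabbabbaaa  a
    6  aaaaaa$aabbaababbabbabbaa  a
    7  aaaaaaa$aabbaababbabbabba  a
    8  aaaaaaaa$aabbaababbabbabb  b
    9  aababbabbabbaaaaaaaa$aabb  b
   10  aabbaababbabbabbaaaaaaaa$  $
   11  ababbabbabbaaaaaaaa$aabba  a
   12  abbaaaaaaaa$aabbaababbabb  b
   13  abbaababbabbabbaaaaaaaa$a  a
   14  abbabbaaaaaaaa$aabbaababb  b
   15  abbabbabbaaaaaaaa$aabbaab  b
   16  baaaaaaaa$aabbaababbabbab  b
   17  baababbabbabbaaaaaaaa$aab  b
   18  babbaaaaaaaa$aabbaababbab  b
   19  babbabbaaaaaaaa$aabbaabab  b
   20  babbabbabbaaaaaaaa$aabbaa  a
   21  bbaaaaaaaa$aabbaababbabba  a
   22  bbaababbabbabbaaaaaaaa$aa  a
   23  bbabbaaaaaaaa$aabbaababba  a
   24  bbabbabbaaaaaaaa$aabbaaba  a

aaaaaaaabb$ababbbbbbaaaaa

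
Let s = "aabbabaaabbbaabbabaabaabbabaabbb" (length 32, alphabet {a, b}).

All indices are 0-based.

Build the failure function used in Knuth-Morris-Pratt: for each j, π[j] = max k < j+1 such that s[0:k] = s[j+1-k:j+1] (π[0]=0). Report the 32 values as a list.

π[0] = 0
j=1 s[j]='a': π[1]=1 (border 'a')
j=2 s[j]='b': k: 1→0; π[2]=0 (border '')
j=3 s[j]='b': π[3]=0 (border '')
j=4 s[j]='a': π[4]=1 (border 'a')
j=5 s[j]='b': k: 1→0; π[5]=0 (border '')
j=6 s[j]='a': π[6]=1 (border 'a')
j=7 s[j]='a': π[7]=2 (border 'aa')
j=8 s[j]='a': k: 2→1; π[8]=2 (border 'aa')
j=9 s[j]='b': π[9]=3 (border 'aab')
j=10 s[j]='b': π[10]=4 (border 'aabb')
j=11 s[j]='b': k: 4→0; π[11]=0 (border '')
j=12 s[j]='a': π[12]=1 (border 'a')
j=13 s[j]='a': π[13]=2 (border 'aa')
j=14 s[j]='b': π[14]=3 (border 'aab')
j=15 s[j]='b': π[15]=4 (border 'aabb')
j=16 s[j]='a': π[16]=5 (border 'aabba')
j=17 s[j]='b': π[17]=6 (border 'aabbab')
j=18 s[j]='a': π[18]=7 (border 'aabbaba')
j=19 s[j]='a': π[19]=8 (border 'aabbabaa')
j=20 s[j]='b': k: 8→2; π[20]=3 (border 'aab')
j=21 s[j]='a': k: 3→0; π[21]=1 (border 'a')
j=22 s[j]='a': π[22]=2 (border 'aa')
j=23 s[j]='b': π[23]=3 (border 'aab')
j=24 s[j]='b': π[24]=4 (border 'aabb')
j=25 s[j]='a': π[25]=5 (border 'aabba')
j=26 s[j]='b': π[26]=6 (border 'aabbab')
j=27 s[j]='a': π[27]=7 (border 'aabbaba')
j=28 s[j]='a': π[28]=8 (border 'aabbabaa')
j=29 s[j]='b': k: 8→2; π[29]=3 (border 'aab')
j=30 s[j]='b': π[30]=4 (border 'aabb')
j=31 s[j]='b': k: 4→0; π[31]=0 (border '')

[0, 1, 0, 0, 1, 0, 1, 2, 2, 3, 4, 0, 1, 2, 3, 4, 5, 6, 7, 8, 3, 1, 2, 3, 4, 5, 6, 7, 8, 3, 4, 0]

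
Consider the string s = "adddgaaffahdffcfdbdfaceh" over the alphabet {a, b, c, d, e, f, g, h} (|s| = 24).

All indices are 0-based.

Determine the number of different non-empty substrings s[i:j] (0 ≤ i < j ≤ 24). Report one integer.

280

rank→(start, suffix):
  0 → (5, 'aaffahdffcfdbdfaceh')
  1 → (20, 'aceh')
  2 → (0, 'adddgaaffahdffcfdbdfaceh')
  3 → (6, 'affahdffcfdbdfaceh')
  4 → (9, 'ahdffcfdbdfaceh')
  5 → (17, 'bdfaceh')
  6 → (21, 'ceh')
  7 → (14, 'cfdbdfaceh')
  8 → (16, 'dbdfaceh')
  9 → (1, 'dddgaaffahdffcfdbdfaceh')
  10 → (2, 'ddgaaffahdffcfdbdfaceh')
  11 → (18, 'dfaceh')
  12 → (11, 'dffcfdbdfaceh')
  13 → (3, 'dgaaffahdffcfdbdfaceh')
  14 → (22, 'eh')
  15 → (19, 'faceh')
  16 → (8, 'fahdffcfdbdfaceh')
  17 → (13, 'fcfdbdfaceh')
  18 → (15, 'fdbdfaceh')
  19 → (7, 'ffahdffcfdbdfaceh')
  20 → (12, 'ffcfdbdfaceh')
  21 → (4, 'gaaffahdffcfdbdfaceh')
  22 → (23, 'h')
  23 → (10, 'hdffcfdbdfaceh')

SA = [5, 20, 0, 6, 9, 17, 21, 14, 16, 1, 2, 18, 11, 3, 22, 19, 8, 13, 15, 7, 12, 4, 23, 10]
[i] adj suffixes → lcp
  [1] 5/20 → 1 ('a')
  [2] 20/0 → 1 ('a')
  [3] 0/6 → 1 ('a')
  [4] 6/9 → 1 ('a')
  [5] 9/17 → 0 ('')
  [6] 17/21 → 0 ('')
  [7] 21/14 → 1 ('c')
  [8] 14/16 → 0 ('')
  [9] 16/1 → 1 ('d')
  [10] 1/2 → 2 ('dd')
  [11] 2/18 → 1 ('d')
  [12] 18/11 → 2 ('df')
  [13] 11/3 → 1 ('d')
  [14] 3/22 → 0 ('')
  [15] 22/19 → 0 ('')
  [16] 19/8 → 2 ('fa')
  [17] 8/13 → 1 ('f')
  [18] 13/15 → 1 ('f')
  [19] 15/7 → 1 ('f')
  [20] 7/12 → 2 ('ff')
  [21] 12/4 → 0 ('')
  [22] 4/23 → 0 ('')
  [23] 23/10 → 1 ('h')

n(n+1)/2 = 24·25/2 = 300
Σ LCP = 0 + 1 + 1 + 1 + 1 + 0 + 0 + 1 + 0 + 1 + 2 + 1 + 2 + 1 + 0 + 0 + 2 + 1 + 1 + 1 + 2 + 0 + 0 + 1 = 20
distinct = 300 − 20 = 280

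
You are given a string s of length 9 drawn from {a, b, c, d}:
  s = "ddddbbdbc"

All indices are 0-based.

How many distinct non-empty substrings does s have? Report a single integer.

sorted suffixes:
  #0 SA[0]=4  'bbdbc'
  #1 SA[1]=7  'bc'
  #2 SA[2]=5  'bdbc'
  #3 SA[3]=8  'c'
  #4 SA[4]=3  'dbbdbc'
  #5 SA[5]=6  'dbc'
  #6 SA[6]=2  'ddbbdbc'
  #7 SA[7]=1  'dddbbdbc'
  #8 SA[8]=0  'ddddbbdbc'

SA = [4, 7, 5, 8, 3, 6, 2, 1, 0]
i: (SA[i-1],SA[i]) lcp shared
  1: (4,7) 1 'b'
  2: (7,5) 1 'b'
  3: (5,8) 0 ''
  4: (8,3) 0 ''
  5: (3,6) 2 'db'
  6: (6,2) 1 'd'
  7: (2,1) 2 'dd'
  8: (1,0) 3 'ddd'

n(n+1)/2 = 9·10/2 = 45
Σ LCP = 0 + 1 + 1 + 0 + 0 + 2 + 1 + 2 + 3 = 10
distinct = 45 − 10 = 35

35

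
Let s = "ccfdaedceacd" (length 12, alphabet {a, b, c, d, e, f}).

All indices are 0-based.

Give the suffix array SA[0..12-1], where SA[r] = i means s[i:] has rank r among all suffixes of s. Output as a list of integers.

rank | idx | suffix
   0 |   9 | acd
   1 |   4 | aedceacd
   2 |   0 | ccfdaedceacd
   3 |  10 | cd
   4 |   7 | ceacd
   5 |   1 | cfdaedceacd
   6 |  11 | d
   7 |   3 | daedceacd
   8 |   6 | dceacd
   9 |   8 | eacd
  10 |   5 | edceacd
  11 |   2 | fdaedceacd

[9, 4, 0, 10, 7, 1, 11, 3, 6, 8, 5, 2]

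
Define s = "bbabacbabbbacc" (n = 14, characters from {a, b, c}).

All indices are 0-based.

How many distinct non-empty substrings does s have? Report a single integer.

rank→(start, suffix):
  0 → (2, 'abacbabbbacc')
  1 → (7, 'abbbacc')
  2 → (4, 'acbabbbacc')
  3 → (11, 'acc')
  4 → (1, 'babacbabbbacc')
  5 → (6, 'babbbacc')
  6 → (3, 'bacbabbbacc')
  7 → (10, 'bacc')
  8 → (0, 'bbabacbabbbacc')
  9 → (9, 'bbacc')
  10 → (8, 'bbbacc')
  11 → (13, 'c')
  12 → (5, 'cbabbbacc')
  13 → (12, 'cc')

SA = [2, 7, 4, 11, 1, 6, 3, 10, 0, 9, 8, 13, 5, 12]
rank  pair      lcp
   1  s[2:],s[7:]  2  'ab'
   2  s[7:],s[4:]  1  'a'
   3  s[4:],s[11:]  2  'ac'
   4  s[11:],s[1:]  0  ''
   5  s[1:],s[6:]  3  'bab'
   6  s[6:],s[3:]  2  'ba'
   7  s[3:],s[10:]  3  'bac'
   8  s[10:],s[0:]  1  'b'
   9  s[0:],s[9:]  3  'bba'
  10  s[9:],s[8:]  2  'bb'
  11  s[8:],s[13:]  0  ''
  12  s[13:],s[5:]  1  'c'
  13  s[5:],s[12:]  1  'c'

n(n+1)/2 = 14·15/2 = 105
Σ LCP = 0 + 2 + 1 + 2 + 0 + 3 + 2 + 3 + 1 + 3 + 2 + 0 + 1 + 1 = 21
distinct = 105 − 21 = 84

84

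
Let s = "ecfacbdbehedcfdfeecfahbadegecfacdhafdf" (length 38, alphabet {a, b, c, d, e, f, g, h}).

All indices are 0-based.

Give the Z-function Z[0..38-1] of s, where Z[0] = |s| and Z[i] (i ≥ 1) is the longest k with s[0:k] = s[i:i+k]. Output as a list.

Z[0]=38
i=1: fresh scan; Z[1]=0
i=2: fresh scan; Z[2]=0
i=3: fresh scan; Z[3]=0
i=4: fresh scan; Z[4]=0
i=5: fresh scan; Z[5]=0
i=6: fresh scan; Z[6]=0
i=7: fresh scan; Z[7]=0
i=8: fresh scan; Z[8]=1 grow→box=[8,9)
i=9: fresh scan; Z[9]=0
i=10: fresh scan; Z[10]=1 grow→box=[10,11)
i=11: fresh scan; Z[11]=0
i=12: fresh scan; Z[12]=0
i=13: fresh scan; Z[13]=0
i=14: fresh scan; Z[14]=0
i=15: fresh scan; Z[15]=0
i=16: fresh scan; Z[16]=1 grow→box=[16,17)
i=17: fresh scan; Z[17]=4 grow→box=[17,21)
i=18: min(r-i=3, Z[1]=0)=0; Z[18]=0
i=19: min(r-i=2, Z[2]=0)=0; Z[19]=0
i=20: min(r-i=1, Z[3]=0)=0; Z[20]=0
i=21: fresh scan; Z[21]=0
i=22: fresh scan; Z[22]=0
i=23: fresh scan; Z[23]=0
i=24: fresh scan; Z[24]=0
i=25: fresh scan; Z[25]=1 grow→box=[25,26)
i=26: fresh scan; Z[26]=0
i=27: fresh scan; Z[27]=5 grow→box=[27,32)
i=28: min(r-i=4, Z[1]=0)=0; Z[28]=0
i=29: min(r-i=3, Z[2]=0)=0; Z[29]=0
i=30: min(r-i=2, Z[3]=0)=0; Z[30]=0
i=31: min(r-i=1, Z[4]=0)=0; Z[31]=0
i=32: fresh scan; Z[32]=0
i=33: fresh scan; Z[33]=0
i=34: fresh scan; Z[34]=0
i=35: fresh scan; Z[35]=0
i=36: fresh scan; Z[36]=0
i=37: fresh scan; Z[37]=0

[38, 0, 0, 0, 0, 0, 0, 0, 1, 0, 1, 0, 0, 0, 0, 0, 1, 4, 0, 0, 0, 0, 0, 0, 0, 1, 0, 5, 0, 0, 0, 0, 0, 0, 0, 0, 0, 0]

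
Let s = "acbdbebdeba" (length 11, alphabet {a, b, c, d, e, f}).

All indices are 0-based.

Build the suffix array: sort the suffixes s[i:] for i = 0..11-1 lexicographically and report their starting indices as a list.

[10, 0, 9, 2, 6, 4, 1, 3, 7, 8, 5]

sorted suffixes:
  #0 SA[0]=10  'a'
  #1 SA[1]=0  'acbdbebdeba'
  #2 SA[2]=9  'ba'
  #3 SA[3]=2  'bdbebdeba'
  #4 SA[4]=6  'bdeba'
  #5 SA[5]=4  'bebdeba'
  #6 SA[6]=1  'cbdbebdeba'
  #7 SA[7]=3  'dbebdeba'
  #8 SA[8]=7  'deba'
  #9 SA[9]=8  'eba'
  #10 SA[10]=5  'ebdeba'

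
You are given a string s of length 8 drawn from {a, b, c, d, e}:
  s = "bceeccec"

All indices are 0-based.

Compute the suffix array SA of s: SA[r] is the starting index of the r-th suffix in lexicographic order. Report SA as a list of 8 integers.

[0, 7, 4, 5, 1, 6, 3, 2]

rank→(start, suffix):
  0 → (0, 'bceeccec')
  1 → (7, 'c')
  2 → (4, 'ccec')
  3 → (5, 'cec')
  4 → (1, 'ceeccec')
  5 → (6, 'ec')
  6 → (3, 'eccec')
  7 → (2, 'eeccec')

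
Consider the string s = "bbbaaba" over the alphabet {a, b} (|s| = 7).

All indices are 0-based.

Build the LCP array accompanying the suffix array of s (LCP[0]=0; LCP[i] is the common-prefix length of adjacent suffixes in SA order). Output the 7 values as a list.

[0, 1, 1, 0, 2, 1, 2]

sorted suffixes:
  #0 SA[0]=6  'a'
  #1 SA[1]=3  'aaba'
  #2 SA[2]=4  'aba'
  #3 SA[3]=5  'ba'
  #4 SA[4]=2  'baaba'
  #5 SA[5]=1  'bbaaba'
  #6 SA[6]=0  'bbbaaba'

SA = [6, 3, 4, 5, 2, 1, 0]
rank  pair      lcp
   1  s[6:],s[3:]  1  'a'
   2  s[3:],s[4:]  1  'a'
   3  s[4:],s[5:]  0  ''
   4  s[5:],s[2:]  2  'ba'
   5  s[2:],s[1:]  1  'b'
   6  s[1:],s[0:]  2  'bb'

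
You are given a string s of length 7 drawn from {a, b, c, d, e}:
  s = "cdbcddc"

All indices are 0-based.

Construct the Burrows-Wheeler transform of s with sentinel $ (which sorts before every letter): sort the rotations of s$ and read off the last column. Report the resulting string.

cdd$bcdc

rank  rotation  last
    0  $cdbcddc  c
    1  bcddc$cd  d
    2  c$cdbcdd  d
    3  cdbcddc$  $
    4  cddc$cdb  b
    5  dbcddc$c  c
    6  dc$cdbcd  d
    7  ddc$cdbc  c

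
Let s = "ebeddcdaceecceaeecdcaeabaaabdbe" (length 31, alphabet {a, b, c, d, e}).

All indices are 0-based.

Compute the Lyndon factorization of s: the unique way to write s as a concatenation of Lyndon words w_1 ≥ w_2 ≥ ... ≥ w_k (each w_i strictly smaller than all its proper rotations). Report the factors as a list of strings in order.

["e", "beddcd", "aceecceaeecdcae", "ab", "aaabdbe"]

emit factor 1: 'e' (i=0, period=1)
emit factor 2: 'beddcd' (i=1, period=6)
emit factor 3: 'aceecceaeecdcae' (i=7, period=15)
emit factor 4: 'ab' (i=22, period=2)
emit factor 5: 'aaabdbe' (i=24, period=7)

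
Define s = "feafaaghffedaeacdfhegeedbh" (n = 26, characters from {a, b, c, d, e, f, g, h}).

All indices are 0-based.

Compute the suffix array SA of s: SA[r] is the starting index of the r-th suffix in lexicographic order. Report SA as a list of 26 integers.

rank | idx | suffix
   0 |   4 | aaghffedaeacdfhegeedbh
   1 |  14 | acdfhegeedbh
   2 |  12 | aeacdfhegeedbh
   3 |   2 | afaaghffedaeacdfhegeedbh
   4 |   5 | aghffedaeacdfhegeedbh
   5 |  24 | bh
   6 |  15 | cdfhegeedbh
   7 |  11 | daeacdfhegeedbh
   8 |  23 | dbh
   9 |  16 | dfhegeedbh
  10 |  13 | eacdfhegeedbh
  11 |   1 | eafaaghffedaeacdfhegeedbh
  12 |  10 | edaeacdfhegeedbh
  13 |  22 | edbh
  14 |  21 | eedbh
  15 |  19 | egeedbh
  16 |   3 | faaghffedaeacdfhegeedbh
  17 |   0 | feafaaghffedaeacdfhegeedbh
  18 |   9 | fedaeacdfhegeedbh
  19 |   8 | ffedaeacdfhegeedbh
  20 |  17 | fhegeedbh
  21 |  20 | geedbh
  22 |   6 | ghffedaeacdfhegeedbh
  23 |  25 | h
  24 |  18 | hegeedbh
  25 |   7 | hffedaeacdfhegeedbh

[4, 14, 12, 2, 5, 24, 15, 11, 23, 16, 13, 1, 10, 22, 21, 19, 3, 0, 9, 8, 17, 20, 6, 25, 18, 7]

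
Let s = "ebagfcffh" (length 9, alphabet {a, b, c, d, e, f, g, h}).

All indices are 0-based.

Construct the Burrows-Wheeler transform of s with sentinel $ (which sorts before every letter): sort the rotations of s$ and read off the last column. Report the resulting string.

rank  rotation    last
    0  $ebagfcffh  h
    1  agfcffh$eb  b
    2  bagfcffh$e  e
    3  cffh$ebagf  f
    4  ebagfcffh$  $
    5  fcffh$ebag  g
    6  ffh$ebagfc  c
    7  fh$ebagfcf  f
    8  gfcffh$eba  a
    9  h$ebagfcff  f

hbef$gcfaf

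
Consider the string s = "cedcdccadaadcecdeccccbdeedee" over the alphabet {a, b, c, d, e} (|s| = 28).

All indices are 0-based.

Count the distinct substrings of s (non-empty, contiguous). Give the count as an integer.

rank→(start, suffix):
  0 → (9, 'aadcecdeccccbdeedee')
  1 → (7, 'adaadcecdeccccbdeedee')
  2 → (10, 'adcecdeccccbdeedee')
  3 → (21, 'bdeedee')
  4 → (6, 'cadaadcecdeccccbdeedee')
  5 → (20, 'cbdeedee')
  6 → (5, 'ccadaadcecdeccccbdeedee')
  7 → (19, 'ccbdeedee')
  8 → (18, 'cccbdeedee')
  9 → (17, 'ccccbdeedee')
  10 → (3, 'cdccadaadcecdeccccbdeedee')
  11 → (14, 'cdeccccbdeedee')
  12 → (12, 'cecdeccccbdeedee')
  13 → (0, 'cedcdccadaadcecdeccccbdeedee')
  14 → (8, 'daadcecdeccccbdeedee')
  15 → (4, 'dccadaadcecdeccccbdeedee')
  16 → (2, 'dcdccadaadcecdeccccbdeedee')
  17 → (11, 'dcecdeccccbdeedee')
  18 → (15, 'deccccbdeedee')
  19 → (25, 'dee')
  20 → (22, 'deedee')
  21 → (27, 'e')
  22 → (16, 'eccccbdeedee')
  23 → (13, 'ecdeccccbdeedee')
  24 → (1, 'edcdccadaadcecdeccccbdeedee')
  25 → (24, 'edee')
  26 → (26, 'ee')
  27 → (23, 'eedee')

SA = [9, 7, 10, 21, 6, 20, 5, 19, 18, 17, 3, 14, 12, 0, 8, 4, 2, 11, 15, 25, 22, 27, 16, 13, 1, 24, 26, 23]
rank  pair      lcp
   1  s[9:],s[7:]  1  'a'
   2  s[7:],s[10:]  2  'ad'
   3  s[10:],s[21:]  0  ''
   4  s[21:],s[6:]  0  ''
   5  s[6:],s[20:]  1  'c'
   6  s[20:],s[5:]  1  'c'
   7  s[5:],s[19:]  2  'cc'
   8  s[19:],s[18:]  2  'cc'
   9  s[18:],s[17:]  3  'ccc'
  10  s[17:],s[3:]  1  'c'
  11  s[3:],s[14:]  2  'cd'
  12  s[14:],s[12:]  1  'c'
  13  s[12:],s[0:]  2  'ce'
  14  s[0:],s[8:]  0  ''
  15  s[8:],s[4:]  1  'd'
  16  s[4:],s[2:]  2  'dc'
  17  s[2:],s[11:]  2  'dc'
  18  s[11:],s[15:]  1  'd'
  19  s[15:],s[25:]  2  'de'
  20  s[25:],s[22:]  3  'dee'
  21  s[22:],s[27:]  0  ''
  22  s[27:],s[16:]  1  'e'
  23  s[16:],s[13:]  2  'ec'
  24  s[13:],s[1:]  1  'e'
  25  s[1:],s[24:]  2  'ed'
  26  s[24:],s[26:]  1  'e'
  27  s[26:],s[23:]  2  'ee'

n(n+1)/2 = 28·29/2 = 406
Σ LCP = 0 + 1 + 2 + 0 + 0 + 1 + 1 + 2 + 2 + 3 + 1 + 2 + 1 + 2 + 0 + 1 + 2 + 2 + 1 + 2 + 3 + 0 + 1 + 2 + 1 + 2 + 1 + 2 = 38
distinct = 406 − 38 = 368

368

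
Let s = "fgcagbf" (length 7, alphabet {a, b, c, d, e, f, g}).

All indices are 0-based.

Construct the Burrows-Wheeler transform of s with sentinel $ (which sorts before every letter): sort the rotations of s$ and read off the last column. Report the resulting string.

rank  rotation  last
    0  $fgcagbf  f
    1  agbf$fgc  c
    2  bf$fgcag  g
    3  cagbf$fg  g
    4  f$fgcagb  b
    5  fgcagbf$  $
    6  gbf$fgca  a
    7  gcagbf$f  f

fcggb$af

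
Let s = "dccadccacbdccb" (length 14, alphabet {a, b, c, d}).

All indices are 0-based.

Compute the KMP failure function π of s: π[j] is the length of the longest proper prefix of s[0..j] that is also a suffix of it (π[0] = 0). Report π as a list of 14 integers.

π[0] = 0
j=1 s[j]='c': π[1]=0 (border '')
j=2 s[j]='c': π[2]=0 (border '')
j=3 s[j]='a': π[3]=0 (border '')
j=4 s[j]='d': π[4]=1 (border 'd')
j=5 s[j]='c': π[5]=2 (border 'dc')
j=6 s[j]='c': π[6]=3 (border 'dcc')
j=7 s[j]='a': π[7]=4 (border 'dcca')
j=8 s[j]='c': k: 4→0; π[8]=0 (border '')
j=9 s[j]='b': π[9]=0 (border '')
j=10 s[j]='d': π[10]=1 (border 'd')
j=11 s[j]='c': π[11]=2 (border 'dc')
j=12 s[j]='c': π[12]=3 (border 'dcc')
j=13 s[j]='b': k: 3→0; π[13]=0 (border '')

[0, 0, 0, 0, 1, 2, 3, 4, 0, 0, 1, 2, 3, 0]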